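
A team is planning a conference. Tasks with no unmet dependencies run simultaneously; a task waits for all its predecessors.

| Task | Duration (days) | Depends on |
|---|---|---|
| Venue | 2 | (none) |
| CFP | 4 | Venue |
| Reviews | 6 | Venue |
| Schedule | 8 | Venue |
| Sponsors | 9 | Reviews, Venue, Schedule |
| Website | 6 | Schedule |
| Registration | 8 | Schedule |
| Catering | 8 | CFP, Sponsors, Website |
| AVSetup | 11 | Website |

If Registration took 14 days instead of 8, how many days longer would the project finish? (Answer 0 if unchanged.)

The binding path is Venue→Schedule→Sponsors→Catering = 2+8+9+8 = 27; finish at 27 days.
Registration is off the critical path — its longest chain is 18 days, giving 9 of slack.
No other chain overtakes it, so the finish is 27 days.
Change in finish: 27 − 27 = +0 days.

0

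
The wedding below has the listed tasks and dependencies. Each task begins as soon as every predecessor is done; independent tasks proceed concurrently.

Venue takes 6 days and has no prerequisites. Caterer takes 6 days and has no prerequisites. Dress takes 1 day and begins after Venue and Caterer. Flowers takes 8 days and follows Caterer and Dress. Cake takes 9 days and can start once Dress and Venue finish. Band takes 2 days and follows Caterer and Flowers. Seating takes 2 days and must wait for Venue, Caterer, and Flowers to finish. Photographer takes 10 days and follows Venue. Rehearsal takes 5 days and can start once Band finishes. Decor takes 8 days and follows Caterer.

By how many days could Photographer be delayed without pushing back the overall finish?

Venue→Dress→Flowers→Band→Rehearsal = 6+1+8+2+5 = 22 sets the makespan at 22 days.
Photographer finishes as early as 16 and must finish by 22.
So Photographer can slip 22 − 16 = 6 days.

6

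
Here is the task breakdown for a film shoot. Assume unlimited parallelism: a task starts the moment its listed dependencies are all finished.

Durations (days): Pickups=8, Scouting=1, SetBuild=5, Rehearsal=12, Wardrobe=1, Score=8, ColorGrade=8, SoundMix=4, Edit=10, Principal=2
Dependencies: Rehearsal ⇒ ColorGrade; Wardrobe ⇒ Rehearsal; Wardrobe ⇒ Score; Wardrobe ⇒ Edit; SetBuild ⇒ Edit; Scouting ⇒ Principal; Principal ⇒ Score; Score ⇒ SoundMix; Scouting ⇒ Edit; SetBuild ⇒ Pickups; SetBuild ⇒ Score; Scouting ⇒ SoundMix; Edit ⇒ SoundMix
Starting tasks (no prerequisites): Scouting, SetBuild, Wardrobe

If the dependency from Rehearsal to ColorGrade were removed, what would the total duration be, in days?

With the dependency in place, Wardrobe→Rehearsal→ColorGrade = 1+12+8 = 21 sets the finish at 21 days.
Without Rehearsal→ColorGrade, ColorGrade's earliest start moves from 13 to 0.
The longest chain is now SetBuild→Edit→SoundMix = 5+10+4 = 19, so the job takes 19 days.

19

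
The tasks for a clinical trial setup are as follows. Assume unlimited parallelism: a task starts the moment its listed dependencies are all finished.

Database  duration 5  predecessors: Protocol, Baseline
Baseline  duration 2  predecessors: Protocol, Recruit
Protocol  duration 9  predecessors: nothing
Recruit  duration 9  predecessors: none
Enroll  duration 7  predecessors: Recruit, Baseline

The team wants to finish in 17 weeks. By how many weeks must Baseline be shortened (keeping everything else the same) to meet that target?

Current finish: 18 weeks; target: 17.
Baseline is on every critical path, so each week cut from Baseline cuts the finish by one (this holds down to a finish of 17).
Need 18 − 17 = 1 week off Baseline → Baseline becomes 1 week, finish becomes 17.

1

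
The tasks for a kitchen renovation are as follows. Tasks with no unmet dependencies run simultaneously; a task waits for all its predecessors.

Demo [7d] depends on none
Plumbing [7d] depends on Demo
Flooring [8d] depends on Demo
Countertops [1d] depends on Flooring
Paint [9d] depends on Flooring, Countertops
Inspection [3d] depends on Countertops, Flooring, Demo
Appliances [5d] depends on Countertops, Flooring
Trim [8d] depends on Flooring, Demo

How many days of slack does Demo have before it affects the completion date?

Demo→Flooring→Countertops→Paint = 7+8+1+9 = 25 sets the makespan at 25 days.
Longest path through Demo: 25 days (earliest finish 7, latest finish 7).
Slack of Demo = 0 − 0 = 0 days.

0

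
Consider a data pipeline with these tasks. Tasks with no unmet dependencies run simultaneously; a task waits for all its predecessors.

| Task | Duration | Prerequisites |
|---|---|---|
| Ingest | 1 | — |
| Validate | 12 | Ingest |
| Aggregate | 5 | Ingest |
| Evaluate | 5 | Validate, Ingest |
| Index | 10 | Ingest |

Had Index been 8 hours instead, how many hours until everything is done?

Critical path before the change: Ingest→Validate→Evaluate = 1+12+5 = 18 giving 18 hours.
Index has 7 hours of float (longest path through it is 11).
The critical path is still Ingest→Validate→Evaluate; finish is now 18 hours.

18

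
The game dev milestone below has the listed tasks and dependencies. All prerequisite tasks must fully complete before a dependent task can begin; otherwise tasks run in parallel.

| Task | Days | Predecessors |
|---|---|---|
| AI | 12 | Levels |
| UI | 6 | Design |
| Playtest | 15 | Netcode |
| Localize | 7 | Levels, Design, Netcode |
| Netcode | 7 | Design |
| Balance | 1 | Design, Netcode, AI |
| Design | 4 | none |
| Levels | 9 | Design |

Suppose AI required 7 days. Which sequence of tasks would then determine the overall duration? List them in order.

Design, Netcode, Playtest

Critical path before the change: Design→Levels→AI→Balance = 4+9+12+1 = 26 giving 26 days.
AI is on the critical path; changing it to 7 makes that path 21 days.
New critical path: Design→Netcode→Playtest = 4+7+15 = 26 ⇒ 26 days.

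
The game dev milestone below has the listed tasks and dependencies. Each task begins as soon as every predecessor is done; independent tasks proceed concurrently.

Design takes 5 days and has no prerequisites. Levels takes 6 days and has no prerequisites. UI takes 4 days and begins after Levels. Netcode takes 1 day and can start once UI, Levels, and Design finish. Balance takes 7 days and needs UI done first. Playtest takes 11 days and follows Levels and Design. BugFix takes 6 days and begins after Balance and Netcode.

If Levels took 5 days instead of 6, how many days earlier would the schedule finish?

1

Baseline: Levels→UI→Balance→BugFix = 6+4+7+6 = 23 → 23 days.
Levels lies on that path, so at 5 days the path becomes 22 days.
The critical path is still Levels→UI→Balance→BugFix; finish is now 22 days.
Change in finish: 22 − 23 = -1 days.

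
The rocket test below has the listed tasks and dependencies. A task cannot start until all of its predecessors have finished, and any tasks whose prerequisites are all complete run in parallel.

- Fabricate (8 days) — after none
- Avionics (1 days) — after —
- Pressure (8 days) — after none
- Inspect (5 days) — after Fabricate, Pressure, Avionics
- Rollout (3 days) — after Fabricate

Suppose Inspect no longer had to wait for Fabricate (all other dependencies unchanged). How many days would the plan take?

Original critical path: Fabricate→Inspect = 8+5 = 13 ⇒ 13 days.
Dropping Fabricate→Inspect doesn't change Inspect's earliest start (8); another predecessor still binds.
After: Pressure→Inspect = 8+5 = 13 → 13 days.

13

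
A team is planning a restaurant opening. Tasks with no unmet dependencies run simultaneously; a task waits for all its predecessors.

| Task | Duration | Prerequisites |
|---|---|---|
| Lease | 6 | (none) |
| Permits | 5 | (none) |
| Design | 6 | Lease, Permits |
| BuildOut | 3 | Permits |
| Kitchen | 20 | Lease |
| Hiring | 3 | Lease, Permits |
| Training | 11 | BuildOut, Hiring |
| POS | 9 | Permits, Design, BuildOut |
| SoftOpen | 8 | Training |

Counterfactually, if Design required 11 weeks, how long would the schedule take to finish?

Critical path before the change: Lease→Hiring→Training→SoftOpen = 6+3+11+8 = 28 giving 28 weeks.
Design is off the critical path — its longest chain is 21 weeks, giving 7 of slack.
The critical path is still Lease→Hiring→Training→SoftOpen; finish is now 28 weeks.

28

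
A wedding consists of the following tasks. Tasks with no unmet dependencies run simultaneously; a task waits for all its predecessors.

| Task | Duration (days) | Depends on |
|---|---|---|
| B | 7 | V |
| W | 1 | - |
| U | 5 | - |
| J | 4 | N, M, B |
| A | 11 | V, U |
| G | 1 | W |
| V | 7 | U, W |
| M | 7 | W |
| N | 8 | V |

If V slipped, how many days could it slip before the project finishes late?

Critical path: U→V→N→J = 5+7+8+4 = 24, so the finish is 24 days.
Longest path through V: 24 days (earliest finish 12, latest finish 12).
Slack of V = 5 − 5 = 0 days.

0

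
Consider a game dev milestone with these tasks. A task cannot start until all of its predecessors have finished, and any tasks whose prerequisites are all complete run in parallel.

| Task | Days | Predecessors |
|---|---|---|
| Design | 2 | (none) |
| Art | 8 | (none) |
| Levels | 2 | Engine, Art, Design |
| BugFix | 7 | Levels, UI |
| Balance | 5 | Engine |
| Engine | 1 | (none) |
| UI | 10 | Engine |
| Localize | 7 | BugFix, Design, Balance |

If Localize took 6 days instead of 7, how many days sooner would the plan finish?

1

Baseline: Engine→UI→BugFix→Localize = 1+10+7+7 = 25 → 25 days.
Localize is on the critical path; changing it to 6 makes that path 24 days.
No other chain overtakes it, so the finish is 24 days.
Change in finish: 24 − 25 = -1 days.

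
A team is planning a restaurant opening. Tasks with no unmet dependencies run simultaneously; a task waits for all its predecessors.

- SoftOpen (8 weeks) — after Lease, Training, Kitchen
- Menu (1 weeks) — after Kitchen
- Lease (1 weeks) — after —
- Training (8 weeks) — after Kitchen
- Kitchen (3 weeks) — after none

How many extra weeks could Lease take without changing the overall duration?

10

Kitchen→Training→SoftOpen = 3+8+8 = 19 sets the makespan at 19 weeks.
The longest chain containing Lease totals 9 weeks.
Float = 19 − 9 = 10.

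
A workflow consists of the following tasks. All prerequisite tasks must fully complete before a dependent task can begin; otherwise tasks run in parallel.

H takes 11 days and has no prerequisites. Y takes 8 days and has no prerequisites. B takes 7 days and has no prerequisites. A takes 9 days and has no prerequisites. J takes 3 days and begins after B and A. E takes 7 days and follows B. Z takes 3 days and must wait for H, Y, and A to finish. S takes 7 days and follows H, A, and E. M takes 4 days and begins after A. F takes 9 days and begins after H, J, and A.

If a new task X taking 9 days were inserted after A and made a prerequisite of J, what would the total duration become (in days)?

30

Originally the schedule takes 21 days.
With X inserted, J now waits for max(B, A, X).
New critical path: A→X→J→F = 9+9+3+9 = 30 ⇒ 30 days.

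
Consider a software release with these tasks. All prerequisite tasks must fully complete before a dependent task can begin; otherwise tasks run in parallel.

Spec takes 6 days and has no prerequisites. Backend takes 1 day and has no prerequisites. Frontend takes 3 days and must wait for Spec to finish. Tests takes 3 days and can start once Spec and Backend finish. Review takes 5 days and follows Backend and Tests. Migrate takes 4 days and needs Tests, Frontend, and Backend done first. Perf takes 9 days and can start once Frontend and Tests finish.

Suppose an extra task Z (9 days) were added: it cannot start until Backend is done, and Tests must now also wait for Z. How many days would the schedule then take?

22

Originally the schedule takes 18 days.
With Z inserted, Tests now waits for max(Spec, Backend, Z).
New critical path: Backend→Z→Tests→Perf = 1+9+3+9 = 22 ⇒ 22 days.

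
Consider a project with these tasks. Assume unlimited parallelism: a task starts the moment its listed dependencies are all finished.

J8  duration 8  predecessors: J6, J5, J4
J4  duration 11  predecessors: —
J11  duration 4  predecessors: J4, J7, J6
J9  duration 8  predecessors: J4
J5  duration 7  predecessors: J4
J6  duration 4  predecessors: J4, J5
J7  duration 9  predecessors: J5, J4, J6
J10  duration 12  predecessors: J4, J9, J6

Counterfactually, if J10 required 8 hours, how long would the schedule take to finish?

35

Baseline: J4→J5→J6→J7→J11 = 11+7+4+9+4 = 35 → 35 hours.
J10 is off the critical path — its longest chain is 34 hours, giving 1 of slack.
The critical path is still J4→J5→J6→J7→J11; finish is now 35 hours.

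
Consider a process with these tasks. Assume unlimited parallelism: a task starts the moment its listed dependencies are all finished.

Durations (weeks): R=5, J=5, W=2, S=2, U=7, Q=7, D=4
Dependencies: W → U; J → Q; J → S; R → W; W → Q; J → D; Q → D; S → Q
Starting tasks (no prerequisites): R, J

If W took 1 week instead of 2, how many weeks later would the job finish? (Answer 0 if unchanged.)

The binding path is R→W→Q→D = 5+2+7+4 = 18; finish at 18 weeks.
Since W is critical, the -1 change carries straight to that chain (now 17 weeks).
New critical path: J→S→Q→D = 5+2+7+4 = 18 ⇒ 18 weeks.
Change in finish: 18 − 18 = +0 weeks.

0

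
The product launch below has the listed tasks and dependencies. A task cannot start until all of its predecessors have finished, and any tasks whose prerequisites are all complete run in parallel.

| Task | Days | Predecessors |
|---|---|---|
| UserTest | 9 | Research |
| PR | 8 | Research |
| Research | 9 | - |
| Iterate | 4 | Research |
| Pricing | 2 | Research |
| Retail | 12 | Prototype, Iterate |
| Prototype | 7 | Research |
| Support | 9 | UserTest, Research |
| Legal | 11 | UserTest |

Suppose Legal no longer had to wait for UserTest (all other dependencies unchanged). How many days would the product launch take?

Original critical path: Research→UserTest→Legal = 9+9+11 = 29 ⇒ 29 days.
Without UserTest→Legal, Legal's earliest start moves from 18 to 0.
New critical path: Research→Prototype→Retail = 9+7+12 = 28 ⇒ 28 days.

28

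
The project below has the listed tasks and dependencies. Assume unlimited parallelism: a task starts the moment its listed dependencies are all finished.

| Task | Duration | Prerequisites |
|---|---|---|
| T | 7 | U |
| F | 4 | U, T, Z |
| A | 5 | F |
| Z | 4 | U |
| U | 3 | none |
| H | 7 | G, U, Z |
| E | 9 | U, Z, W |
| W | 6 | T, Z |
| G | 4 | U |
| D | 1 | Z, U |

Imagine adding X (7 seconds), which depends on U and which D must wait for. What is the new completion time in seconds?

Originally the schedule takes 25 seconds.
With X inserted, D now waits for max(Z, U, X).
New critical path: U→T→W→E = 3+7+6+9 = 25 ⇒ 25 seconds.

25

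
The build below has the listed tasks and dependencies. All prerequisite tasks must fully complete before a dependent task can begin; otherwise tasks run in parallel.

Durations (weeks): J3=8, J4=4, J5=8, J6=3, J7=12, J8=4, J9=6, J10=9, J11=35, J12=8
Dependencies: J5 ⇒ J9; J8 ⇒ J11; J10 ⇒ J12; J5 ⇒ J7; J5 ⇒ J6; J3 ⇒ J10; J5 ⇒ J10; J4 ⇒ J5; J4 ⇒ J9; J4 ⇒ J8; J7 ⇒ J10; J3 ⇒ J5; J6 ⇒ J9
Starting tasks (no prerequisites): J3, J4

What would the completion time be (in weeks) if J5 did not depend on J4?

45

Original critical path: J3→J5→J7→J10→J12 = 8+8+12+9+8 = 45 ⇒ 45 weeks.
Dropping J4→J5 doesn't change J5's earliest start (8); another predecessor still binds.
After: J3→J5→J7→J10→J12 = 8+8+12+9+8 = 45 → 45 weeks.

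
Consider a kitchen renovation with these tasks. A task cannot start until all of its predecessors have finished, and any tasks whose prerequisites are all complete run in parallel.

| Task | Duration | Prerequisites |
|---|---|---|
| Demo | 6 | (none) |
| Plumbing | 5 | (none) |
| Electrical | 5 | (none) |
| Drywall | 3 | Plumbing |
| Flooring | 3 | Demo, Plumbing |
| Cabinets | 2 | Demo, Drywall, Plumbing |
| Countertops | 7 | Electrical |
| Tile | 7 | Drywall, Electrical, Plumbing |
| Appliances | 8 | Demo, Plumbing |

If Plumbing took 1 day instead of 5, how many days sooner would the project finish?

1

Critical path before the change: Plumbing→Drywall→Tile = 5+3+7 = 15 giving 15 days.
Plumbing lies on that path, so at 1 day the path becomes 11 days.
Now Demo→Appliances = 6+8 = 14 is longest, so the finish becomes 14 days.
Change in finish: 14 − 15 = -1 days.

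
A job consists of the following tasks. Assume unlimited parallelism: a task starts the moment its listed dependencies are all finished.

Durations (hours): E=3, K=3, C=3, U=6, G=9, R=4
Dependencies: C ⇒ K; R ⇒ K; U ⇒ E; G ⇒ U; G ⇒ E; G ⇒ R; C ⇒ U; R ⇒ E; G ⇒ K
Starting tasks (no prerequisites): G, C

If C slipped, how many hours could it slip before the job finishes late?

6

Critical path: G→U→E = 9+6+3 = 18, so the finish is 18 hours.
Longest path through C: 12 hours (earliest finish 3, latest finish 9).
Float = 18 − 12 = 6.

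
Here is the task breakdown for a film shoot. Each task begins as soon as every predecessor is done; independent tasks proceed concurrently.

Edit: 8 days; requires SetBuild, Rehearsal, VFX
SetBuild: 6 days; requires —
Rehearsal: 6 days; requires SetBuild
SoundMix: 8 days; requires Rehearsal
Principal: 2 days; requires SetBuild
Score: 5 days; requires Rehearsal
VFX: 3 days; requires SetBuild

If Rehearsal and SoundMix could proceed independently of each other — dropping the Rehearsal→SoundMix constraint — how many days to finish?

Before: longest chain SetBuild→Rehearsal→Edit = 6+6+8 = 20, finish 20.
Without Rehearsal→SoundMix, SoundMix's earliest start moves from 12 to 0.
After: SetBuild→Rehearsal→Edit = 6+6+8 = 20 → 20 days.

20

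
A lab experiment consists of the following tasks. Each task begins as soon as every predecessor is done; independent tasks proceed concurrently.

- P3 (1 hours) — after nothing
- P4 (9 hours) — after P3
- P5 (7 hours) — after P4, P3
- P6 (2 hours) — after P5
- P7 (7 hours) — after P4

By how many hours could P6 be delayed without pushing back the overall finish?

0

The longest chain is P3→P4→P5→P6 = 1+9+7+2 = 19; overall finish 19 hours.
P6 finishes as early as 19 and must finish by 19.
Float = 19 − 19 = 0.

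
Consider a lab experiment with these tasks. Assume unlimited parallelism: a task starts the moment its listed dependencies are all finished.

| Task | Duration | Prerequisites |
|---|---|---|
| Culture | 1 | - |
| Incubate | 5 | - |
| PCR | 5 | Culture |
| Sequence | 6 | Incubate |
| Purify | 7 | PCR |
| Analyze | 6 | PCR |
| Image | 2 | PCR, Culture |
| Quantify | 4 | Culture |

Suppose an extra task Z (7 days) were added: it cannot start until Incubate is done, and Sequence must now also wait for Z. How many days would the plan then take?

Originally the plan takes 13 days.
With Z inserted, Sequence now waits for max(Incubate, Z).
New critical path: Incubate→Z→Sequence = 5+7+6 = 18 ⇒ 18 days.

18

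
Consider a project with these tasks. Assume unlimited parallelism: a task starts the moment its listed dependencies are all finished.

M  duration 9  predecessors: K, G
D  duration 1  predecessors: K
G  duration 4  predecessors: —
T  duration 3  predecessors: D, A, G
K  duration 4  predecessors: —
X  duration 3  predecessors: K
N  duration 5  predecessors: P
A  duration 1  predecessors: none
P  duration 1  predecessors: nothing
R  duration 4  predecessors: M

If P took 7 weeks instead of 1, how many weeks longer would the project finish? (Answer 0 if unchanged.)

Baseline: K→M→R = 4+9+4 = 17 → 17 weeks.
P is off the critical path — its longest chain is 6 weeks, giving 11 of slack.
That remains the longest chain; total 17 weeks.
Change in finish: 17 − 17 = +0 weeks.

0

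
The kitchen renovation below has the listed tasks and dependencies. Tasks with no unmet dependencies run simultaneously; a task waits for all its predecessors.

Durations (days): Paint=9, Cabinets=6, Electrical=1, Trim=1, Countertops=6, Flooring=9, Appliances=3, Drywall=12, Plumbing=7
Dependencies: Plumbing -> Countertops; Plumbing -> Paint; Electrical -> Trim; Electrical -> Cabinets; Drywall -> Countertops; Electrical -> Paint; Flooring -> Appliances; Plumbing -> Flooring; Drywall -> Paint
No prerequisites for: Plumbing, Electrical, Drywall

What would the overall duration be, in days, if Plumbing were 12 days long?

24

Actual critical path: Drywall→Paint = 12+9 = 21 ⇒ 21 days.
Plumbing has 2 days of float (longest path through it is 19).
Now Plumbing→Flooring→Appliances = 12+9+3 = 24 is longest, so the finish becomes 24 days.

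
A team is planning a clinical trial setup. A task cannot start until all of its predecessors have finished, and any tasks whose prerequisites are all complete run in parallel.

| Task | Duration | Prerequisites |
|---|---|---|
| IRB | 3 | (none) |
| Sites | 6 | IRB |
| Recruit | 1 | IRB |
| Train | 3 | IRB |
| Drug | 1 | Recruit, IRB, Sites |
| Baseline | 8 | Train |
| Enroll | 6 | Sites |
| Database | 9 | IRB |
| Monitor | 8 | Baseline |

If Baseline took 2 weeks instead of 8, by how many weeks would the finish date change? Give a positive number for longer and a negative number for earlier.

-6

Actual critical path: IRB→Train→Baseline→Monitor = 3+3+8+8 = 22 ⇒ 22 weeks.
Since Baseline is critical, the -6 change carries straight to that chain (now 16 weeks).
That remains the longest chain; total 16 weeks.
Change in finish: 16 − 22 = -6 weeks.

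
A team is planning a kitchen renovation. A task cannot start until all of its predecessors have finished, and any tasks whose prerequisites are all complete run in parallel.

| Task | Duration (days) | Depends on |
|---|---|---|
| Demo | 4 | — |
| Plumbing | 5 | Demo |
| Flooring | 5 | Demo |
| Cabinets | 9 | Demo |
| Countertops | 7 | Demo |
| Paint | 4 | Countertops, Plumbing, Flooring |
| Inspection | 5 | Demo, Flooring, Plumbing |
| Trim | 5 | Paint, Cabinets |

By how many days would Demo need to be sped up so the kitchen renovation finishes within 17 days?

Current finish: 20 days; target: 17.
Demo is on every critical path, so each day cut from Demo cuts the finish by one (this holds down to a finish of 17).
Need 20 − 17 = 3 days off Demo → Demo becomes 1 day, finish becomes 17.

3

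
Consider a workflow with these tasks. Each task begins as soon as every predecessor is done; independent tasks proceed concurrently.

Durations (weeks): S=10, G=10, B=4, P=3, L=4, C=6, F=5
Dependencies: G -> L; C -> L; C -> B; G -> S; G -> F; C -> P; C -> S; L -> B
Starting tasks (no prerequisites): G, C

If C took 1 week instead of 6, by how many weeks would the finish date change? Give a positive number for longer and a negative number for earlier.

Actual critical path: G→S = 10+10 = 20 ⇒ 20 weeks.
C is off the critical path — its longest chain is 16 weeks, giving 4 of slack.
That remains the longest chain; total 20 weeks.
Change in finish: 20 − 20 = +0 weeks.

0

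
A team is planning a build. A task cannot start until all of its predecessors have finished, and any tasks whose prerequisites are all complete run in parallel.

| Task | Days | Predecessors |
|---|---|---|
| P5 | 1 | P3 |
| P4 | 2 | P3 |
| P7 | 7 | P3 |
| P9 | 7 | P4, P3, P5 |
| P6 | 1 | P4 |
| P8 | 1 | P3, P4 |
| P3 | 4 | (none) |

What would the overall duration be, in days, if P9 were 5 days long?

Actual critical path: P3→P4→P9 = 4+2+7 = 13 ⇒ 13 days.
P9 lies on that path, so at 5 days the path becomes 11 days.
No other chain overtakes it, so the finish is 11 days.

11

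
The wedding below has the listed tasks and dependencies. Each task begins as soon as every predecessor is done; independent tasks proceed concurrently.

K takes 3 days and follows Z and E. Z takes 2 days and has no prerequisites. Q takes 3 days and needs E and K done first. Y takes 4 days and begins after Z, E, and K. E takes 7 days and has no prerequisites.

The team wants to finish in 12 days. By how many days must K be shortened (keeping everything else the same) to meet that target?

2

Current finish: 14 days; target: 12.
K is on every critical path, so each day cut from K cuts the finish by one (this holds down to a finish of 12).
Need 14 − 12 = 2 days off K → K becomes 1 day, finish becomes 12.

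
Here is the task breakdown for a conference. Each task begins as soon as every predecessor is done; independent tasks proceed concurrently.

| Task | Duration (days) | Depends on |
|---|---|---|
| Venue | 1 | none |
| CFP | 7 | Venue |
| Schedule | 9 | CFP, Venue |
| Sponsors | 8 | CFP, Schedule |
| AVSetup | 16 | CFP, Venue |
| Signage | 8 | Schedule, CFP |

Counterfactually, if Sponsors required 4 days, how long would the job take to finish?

25

The binding path is Venue→CFP→Schedule→Sponsors = 1+7+9+8 = 25; finish at 25 days.
Sponsors lies on that path, so at 4 days the path becomes 21 days.
New critical path: Venue→CFP→Schedule→Signage = 1+7+9+8 = 25 ⇒ 25 days.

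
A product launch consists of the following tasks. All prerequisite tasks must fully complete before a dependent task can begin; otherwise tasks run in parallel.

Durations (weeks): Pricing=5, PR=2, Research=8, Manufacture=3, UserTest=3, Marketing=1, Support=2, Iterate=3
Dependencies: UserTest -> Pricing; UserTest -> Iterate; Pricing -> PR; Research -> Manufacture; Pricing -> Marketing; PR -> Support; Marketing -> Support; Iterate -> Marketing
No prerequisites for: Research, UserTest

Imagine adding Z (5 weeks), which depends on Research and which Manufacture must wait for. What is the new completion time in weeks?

16

Originally the product launch takes 12 weeks.
With Z inserted, Manufacture now waits for max(Research, Z).
New critical path: Research→Z→Manufacture = 8+5+3 = 16 ⇒ 16 weeks.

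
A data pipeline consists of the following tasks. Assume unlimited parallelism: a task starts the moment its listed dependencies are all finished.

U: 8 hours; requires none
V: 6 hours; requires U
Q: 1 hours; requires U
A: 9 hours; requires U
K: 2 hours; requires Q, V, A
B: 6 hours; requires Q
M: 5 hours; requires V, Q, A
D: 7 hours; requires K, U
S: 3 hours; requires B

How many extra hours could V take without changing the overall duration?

U→A→K→D = 8+9+2+7 = 26 sets the makespan at 26 hours.
The longest chain containing V totals 23 hours.
Slack of V = 11 − 8 = 3 hours.

3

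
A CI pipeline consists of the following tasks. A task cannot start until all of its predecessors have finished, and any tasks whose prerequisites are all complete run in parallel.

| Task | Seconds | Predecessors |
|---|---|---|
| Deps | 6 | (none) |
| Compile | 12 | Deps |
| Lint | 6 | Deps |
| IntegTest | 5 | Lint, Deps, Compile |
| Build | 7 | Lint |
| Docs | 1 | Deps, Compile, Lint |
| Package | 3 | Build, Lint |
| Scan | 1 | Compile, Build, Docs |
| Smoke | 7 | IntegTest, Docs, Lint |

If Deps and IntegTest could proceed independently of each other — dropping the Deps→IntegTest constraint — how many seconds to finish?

With the dependency in place, Deps→Compile→IntegTest→Smoke = 6+12+5+7 = 30 sets the finish at 30 seconds.
Dropping Deps→IntegTest doesn't change IntegTest's earliest start (18); another predecessor still binds.
The longest chain is now Deps→Compile→IntegTest→Smoke = 6+12+5+7 = 30, so the CI pipeline takes 30 seconds.

30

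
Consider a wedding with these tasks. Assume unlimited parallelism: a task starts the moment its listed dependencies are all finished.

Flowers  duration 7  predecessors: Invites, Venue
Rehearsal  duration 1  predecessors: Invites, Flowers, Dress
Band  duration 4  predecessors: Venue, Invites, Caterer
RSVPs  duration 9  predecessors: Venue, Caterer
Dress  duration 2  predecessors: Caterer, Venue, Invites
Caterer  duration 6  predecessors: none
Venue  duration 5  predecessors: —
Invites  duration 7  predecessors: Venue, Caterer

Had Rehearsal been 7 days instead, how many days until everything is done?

27

Baseline: Caterer→Invites→Flowers→Rehearsal = 6+7+7+1 = 21 → 21 days.
Since Rehearsal is critical, the +6 change carries straight to that chain (now 27 days).
The critical path is still Caterer→Invites→Flowers→Rehearsal; finish is now 27 days.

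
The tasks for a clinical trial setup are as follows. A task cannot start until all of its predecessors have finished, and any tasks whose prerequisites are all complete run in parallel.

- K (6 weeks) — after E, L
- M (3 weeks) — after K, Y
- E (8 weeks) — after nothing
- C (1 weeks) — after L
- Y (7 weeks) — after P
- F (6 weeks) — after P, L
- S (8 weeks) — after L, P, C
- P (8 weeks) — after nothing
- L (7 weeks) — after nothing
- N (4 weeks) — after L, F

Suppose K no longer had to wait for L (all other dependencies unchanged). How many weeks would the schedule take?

18

Original critical path: P→Y→M = 8+7+3 = 18 ⇒ 18 weeks.
Dropping L→K doesn't change K's earliest start (8); another predecessor still binds.
The longest chain is now P→Y→M = 8+7+3 = 18, so the schedule takes 18 weeks.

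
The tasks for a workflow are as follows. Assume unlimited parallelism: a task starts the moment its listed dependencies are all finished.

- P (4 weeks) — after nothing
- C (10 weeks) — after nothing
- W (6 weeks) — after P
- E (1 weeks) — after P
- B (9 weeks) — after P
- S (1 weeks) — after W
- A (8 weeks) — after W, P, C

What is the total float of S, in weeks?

7

P→W→A = 4+6+8 = 18 sets the makespan at 18 weeks.
The longest chain containing S totals 11 weeks.
Slack of S = 17 − 10 = 7 weeks.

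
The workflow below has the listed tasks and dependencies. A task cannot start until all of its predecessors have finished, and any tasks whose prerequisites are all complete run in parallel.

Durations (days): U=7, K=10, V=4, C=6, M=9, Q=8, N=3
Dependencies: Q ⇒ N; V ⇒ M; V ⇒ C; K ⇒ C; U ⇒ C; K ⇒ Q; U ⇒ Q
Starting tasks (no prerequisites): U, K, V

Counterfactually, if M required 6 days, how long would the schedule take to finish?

Baseline: K→Q→N = 10+8+3 = 21 → 21 days.
M is off the critical path — its longest chain is 13 days, giving 8 of slack.
No other chain overtakes it, so the finish is 21 days.

21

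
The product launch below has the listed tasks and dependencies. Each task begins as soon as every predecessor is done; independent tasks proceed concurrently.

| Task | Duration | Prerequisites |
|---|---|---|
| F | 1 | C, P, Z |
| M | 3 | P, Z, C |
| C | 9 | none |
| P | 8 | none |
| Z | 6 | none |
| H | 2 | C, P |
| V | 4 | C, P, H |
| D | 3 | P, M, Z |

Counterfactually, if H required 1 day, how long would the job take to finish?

15

The binding path is C→H→V = 9+2+4 = 15; finish at 15 days.
Since H is critical, the -1 change carries straight to that chain (now 14 days).
Now C→M→D = 9+3+3 = 15 is longest, so the finish becomes 15 days.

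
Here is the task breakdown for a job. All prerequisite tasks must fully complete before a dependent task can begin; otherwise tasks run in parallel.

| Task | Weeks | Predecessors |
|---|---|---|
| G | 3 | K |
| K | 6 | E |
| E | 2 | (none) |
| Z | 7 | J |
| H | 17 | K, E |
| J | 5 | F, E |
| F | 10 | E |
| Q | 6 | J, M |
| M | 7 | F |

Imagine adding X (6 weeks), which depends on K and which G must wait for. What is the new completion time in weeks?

25

Originally the job takes 25 weeks.
With X inserted, G now waits for max(K, X).
New critical path: E→F→M→Q = 2+10+7+6 = 25 ⇒ 25 weeks.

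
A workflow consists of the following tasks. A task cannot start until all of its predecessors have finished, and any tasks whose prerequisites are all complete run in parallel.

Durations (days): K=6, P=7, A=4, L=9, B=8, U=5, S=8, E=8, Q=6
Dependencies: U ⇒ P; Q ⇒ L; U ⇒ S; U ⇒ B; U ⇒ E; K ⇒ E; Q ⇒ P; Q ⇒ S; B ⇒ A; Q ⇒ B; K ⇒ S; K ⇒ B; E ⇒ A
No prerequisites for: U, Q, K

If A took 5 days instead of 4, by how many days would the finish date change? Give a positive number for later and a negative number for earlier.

Critical path before the change: Q→B→A = 6+8+4 = 18 giving 18 days.
A lies on that path, so at 5 days the path becomes 19 days.
The critical path is still Q→B→A; finish is now 19 days.
Change in finish: 19 − 18 = +1 days.

1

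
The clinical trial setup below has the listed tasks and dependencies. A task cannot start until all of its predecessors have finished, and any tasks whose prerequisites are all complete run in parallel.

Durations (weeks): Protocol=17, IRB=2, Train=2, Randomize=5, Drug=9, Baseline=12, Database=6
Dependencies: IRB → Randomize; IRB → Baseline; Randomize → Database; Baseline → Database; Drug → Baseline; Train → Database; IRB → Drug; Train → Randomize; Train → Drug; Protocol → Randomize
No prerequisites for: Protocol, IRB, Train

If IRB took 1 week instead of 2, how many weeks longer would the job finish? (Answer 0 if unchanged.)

0

Actual critical path: IRB→Drug→Baseline→Database = 2+9+12+6 = 29 ⇒ 29 weeks.
IRB is on the critical path; changing it to 1 makes that path 28 weeks.
Now Train→Drug→Baseline→Database = 2+9+12+6 = 29 is longest, so the finish becomes 29 weeks.
Change in finish: 29 − 29 = +0 weeks.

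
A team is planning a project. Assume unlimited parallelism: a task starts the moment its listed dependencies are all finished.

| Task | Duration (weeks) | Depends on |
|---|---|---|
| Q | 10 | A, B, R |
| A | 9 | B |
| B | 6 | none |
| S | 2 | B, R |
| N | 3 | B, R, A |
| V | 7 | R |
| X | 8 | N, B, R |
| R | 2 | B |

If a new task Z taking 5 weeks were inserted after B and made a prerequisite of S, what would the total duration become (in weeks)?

Originally the project takes 26 weeks.
With Z inserted, S now waits for max(B, R, Z).
New critical path: B→A→N→X = 6+9+3+8 = 26 ⇒ 26 weeks.

26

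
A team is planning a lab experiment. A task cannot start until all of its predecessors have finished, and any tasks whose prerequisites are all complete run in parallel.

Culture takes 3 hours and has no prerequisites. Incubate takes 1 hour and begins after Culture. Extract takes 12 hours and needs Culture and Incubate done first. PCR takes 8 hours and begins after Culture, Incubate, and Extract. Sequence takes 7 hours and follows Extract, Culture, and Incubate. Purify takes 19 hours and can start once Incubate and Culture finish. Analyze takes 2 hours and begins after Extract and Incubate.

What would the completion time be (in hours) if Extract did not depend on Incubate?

Before: longest chain Culture→Incubate→Extract→PCR = 3+1+12+8 = 24, finish 24.
Without Incubate→Extract, Extract's earliest start moves from 4 to 3.
After: Culture→Incubate→Purify = 3+1+19 = 23 → 23 hours.

23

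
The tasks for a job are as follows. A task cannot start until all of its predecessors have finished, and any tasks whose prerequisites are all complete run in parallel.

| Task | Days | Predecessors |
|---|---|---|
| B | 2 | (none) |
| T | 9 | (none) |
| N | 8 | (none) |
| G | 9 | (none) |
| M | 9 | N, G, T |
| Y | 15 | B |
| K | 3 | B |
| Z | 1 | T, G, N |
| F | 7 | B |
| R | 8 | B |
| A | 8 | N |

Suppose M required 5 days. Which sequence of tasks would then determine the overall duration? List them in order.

B, Y

The binding path is T→M = 9+9 = 18; finish at 18 days.
Since M is critical, the -4 change carries straight to that chain (now 14 days).
Now B→Y = 2+15 = 17 is longest, so the finish becomes 17 days.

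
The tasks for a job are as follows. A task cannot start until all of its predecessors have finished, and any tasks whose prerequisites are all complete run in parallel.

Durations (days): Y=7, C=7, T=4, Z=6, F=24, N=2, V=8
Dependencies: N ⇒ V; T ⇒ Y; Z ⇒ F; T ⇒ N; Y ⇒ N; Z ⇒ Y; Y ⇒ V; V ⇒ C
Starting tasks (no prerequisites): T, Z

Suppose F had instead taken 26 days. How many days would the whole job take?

The binding path is Z→F = 6+24 = 30; finish at 30 days.
F is on the critical path; changing it to 26 makes that path 32 days.
The critical path is still Z→F; finish is now 32 days.

32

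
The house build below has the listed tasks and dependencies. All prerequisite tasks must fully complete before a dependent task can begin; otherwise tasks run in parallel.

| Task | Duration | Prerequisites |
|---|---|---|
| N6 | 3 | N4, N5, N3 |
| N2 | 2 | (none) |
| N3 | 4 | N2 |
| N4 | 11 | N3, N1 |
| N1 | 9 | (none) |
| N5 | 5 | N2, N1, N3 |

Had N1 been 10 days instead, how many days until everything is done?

As given, the longest chain is N1→N4→N6 = 9+11+3 = 23, so the finish is 23 days.
Since N1 is critical, the +1 change carries straight to that chain (now 24 days).
That remains the longest chain; total 24 days.

24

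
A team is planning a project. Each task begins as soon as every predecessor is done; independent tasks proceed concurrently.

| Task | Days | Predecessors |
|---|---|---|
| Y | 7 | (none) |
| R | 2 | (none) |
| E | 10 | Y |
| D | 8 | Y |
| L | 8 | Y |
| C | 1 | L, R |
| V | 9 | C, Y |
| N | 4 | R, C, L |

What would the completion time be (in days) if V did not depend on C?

With the dependency in place, Y→L→C→V = 7+8+1+9 = 25 sets the finish at 25 days.
Without C→V, V's earliest start moves from 16 to 7.
After: Y→L→C→N = 7+8+1+4 = 20 → 20 days.

20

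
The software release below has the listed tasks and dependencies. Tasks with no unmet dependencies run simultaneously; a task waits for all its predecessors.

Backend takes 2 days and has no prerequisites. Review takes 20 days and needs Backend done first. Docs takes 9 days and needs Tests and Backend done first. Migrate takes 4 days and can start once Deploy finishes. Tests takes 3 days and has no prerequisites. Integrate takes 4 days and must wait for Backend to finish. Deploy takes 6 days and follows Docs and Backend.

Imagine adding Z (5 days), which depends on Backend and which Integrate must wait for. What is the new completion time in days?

Originally the schedule takes 22 days.
With Z inserted, Integrate now waits for max(Backend, Z).
New critical path: Backend→Review = 2+20 = 22 ⇒ 22 days.

22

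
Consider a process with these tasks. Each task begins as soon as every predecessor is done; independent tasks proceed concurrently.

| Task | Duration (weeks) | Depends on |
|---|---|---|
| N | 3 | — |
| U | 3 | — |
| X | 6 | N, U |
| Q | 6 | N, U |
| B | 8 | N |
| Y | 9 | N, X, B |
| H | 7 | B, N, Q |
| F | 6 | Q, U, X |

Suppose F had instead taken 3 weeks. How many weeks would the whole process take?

Actual critical path: N→B→Y = 3+8+9 = 20 ⇒ 20 weeks.
F has 5 weeks of float (longest path through it is 15).
The critical path is still N→B→Y; finish is now 20 weeks.

20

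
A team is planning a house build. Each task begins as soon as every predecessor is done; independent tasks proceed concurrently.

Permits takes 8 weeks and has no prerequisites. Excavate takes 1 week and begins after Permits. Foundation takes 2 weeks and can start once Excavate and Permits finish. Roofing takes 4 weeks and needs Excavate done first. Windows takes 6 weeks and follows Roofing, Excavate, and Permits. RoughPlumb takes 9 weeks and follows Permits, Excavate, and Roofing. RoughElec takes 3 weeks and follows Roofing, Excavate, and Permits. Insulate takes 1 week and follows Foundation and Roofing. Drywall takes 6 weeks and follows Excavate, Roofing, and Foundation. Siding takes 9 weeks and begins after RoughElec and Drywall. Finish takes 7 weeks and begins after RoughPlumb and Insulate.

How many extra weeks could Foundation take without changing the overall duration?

3

The longest chain is Permits→Excavate→Roofing→RoughPlumb→Finish = 8+1+4+9+7 = 29; overall finish 29 weeks.
Longest path through Foundation: 26 weeks (earliest finish 11, latest finish 14).
Slack of Foundation = 12 − 9 = 3 weeks.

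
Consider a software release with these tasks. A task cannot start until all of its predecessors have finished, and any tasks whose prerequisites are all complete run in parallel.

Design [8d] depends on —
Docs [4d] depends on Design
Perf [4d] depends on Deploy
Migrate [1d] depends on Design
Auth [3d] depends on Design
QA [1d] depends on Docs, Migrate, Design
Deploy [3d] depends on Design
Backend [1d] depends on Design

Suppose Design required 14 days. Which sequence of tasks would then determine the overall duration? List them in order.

Design, Deploy, Perf

Critical path before the change: Design→Deploy→Perf = 8+3+4 = 15 giving 15 days.
Design is on the critical path; changing it to 14 makes that path 21 days.
The critical path is still Design→Deploy→Perf; finish is now 21 days.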